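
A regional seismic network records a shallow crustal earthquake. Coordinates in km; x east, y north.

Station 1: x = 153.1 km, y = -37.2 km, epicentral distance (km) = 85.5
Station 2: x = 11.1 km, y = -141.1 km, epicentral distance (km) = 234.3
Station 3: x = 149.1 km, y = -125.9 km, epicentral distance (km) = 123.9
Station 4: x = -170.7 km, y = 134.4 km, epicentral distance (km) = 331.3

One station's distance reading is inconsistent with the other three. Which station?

Solve using three stations at a time. Using Station 1, Station 2, Station 4 (subtract circle equations pairwise → linear system) gives (x, y) ≈ (149.2, 48.2).
Distances from that point to each station vs reported:
  Station 1: calculated 85.5 vs reported 85.5 → residual 0.0 km
  Station 2: calculated 234.3 vs reported 234.3 → residual 0.0 km
  Station 3: calculated 174.1 vs reported 123.9 → residual 50.2 km
  Station 4: calculated 331.3 vs reported 331.3 → residual 0.0 km
Station 1, Station 2, Station 4 are mutually consistent (residuals ≈ 0); Station 3 is off by 50.2 km.

Station 3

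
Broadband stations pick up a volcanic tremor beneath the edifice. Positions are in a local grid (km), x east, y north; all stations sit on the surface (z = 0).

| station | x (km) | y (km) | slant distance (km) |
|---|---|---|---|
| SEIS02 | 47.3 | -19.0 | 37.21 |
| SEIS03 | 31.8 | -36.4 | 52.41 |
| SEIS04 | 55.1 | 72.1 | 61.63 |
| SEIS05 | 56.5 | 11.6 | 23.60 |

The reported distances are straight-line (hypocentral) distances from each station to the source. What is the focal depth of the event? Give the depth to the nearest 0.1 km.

Each station gives a sphere (x−x_i)² + (y−y_i)² + z² = d_i² (stations at z=0).
Subtracting the SEIS02 sphere from SEIS03 and SEIS04: z² cancels, leaving linear equations in x and y:
-31.0 x − 34.8 y = -1624.31
15.6 x + 182.2 y = 3222.46
Solving: x ≈ 36.003, y ≈ 14.604 km (keep extra digits for the depth step; rounded: 36.0, 14.6).
Then from the SEIS02 sphere: z² = 37.21² − (x − 47.3)² − (y + 19.0)² with x = 36.003, y = 14.604, so z ≈ 11.302 ≈ 11.3 km.
Check against SEIS05 (with the unrounded solution): distance 23.60 ≈ 23.60 km. ✓

11.3 km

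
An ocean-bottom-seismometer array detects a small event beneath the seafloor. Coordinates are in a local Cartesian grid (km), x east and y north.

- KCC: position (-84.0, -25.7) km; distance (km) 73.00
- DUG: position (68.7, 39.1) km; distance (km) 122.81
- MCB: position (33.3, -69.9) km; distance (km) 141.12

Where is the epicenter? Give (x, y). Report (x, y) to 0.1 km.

Circle about each station: (x + 84.0)² + (y + 25.7)² = 73.00²; (x − 68.7)² + (y − 39.1)² = 122.81²; (x − 33.3)² + (y + 69.9)² = 141.12².
Subtracting the KCC equation from the DUG and MCB equations removes the quadratic terms:
305.4 x + 129.6 y = -11221.29
234.6 x − 88.4 y = -16307.44
Solving the 2×2 system: x ≈ -54.1, y ≈ 40.9 km.
Check against KCC (with the unrounded x, y): √((x + 84.0)²+(y + 25.7)²) = 73.00 ≈ 73.00 km. ✓

(-54.1, 40.9)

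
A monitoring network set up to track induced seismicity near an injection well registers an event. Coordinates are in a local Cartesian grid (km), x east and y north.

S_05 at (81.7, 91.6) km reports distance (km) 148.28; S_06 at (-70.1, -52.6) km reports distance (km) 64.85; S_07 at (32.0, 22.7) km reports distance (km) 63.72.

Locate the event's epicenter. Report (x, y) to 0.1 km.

x ≈ -12.4 km, y ≈ -23.0 km

Circle about each station: (x − 81.7)² + (y − 91.6)² = 148.28²; (x + 70.1)² + (y + 52.6)² = 64.85²; (x − 32.0)² + (y − 22.7)² = 63.72².
Subtracting the S_05 equation from the S_06 and S_07 equations removes the quadratic terms:
-303.6 x − 288.4 y = 10396.76
-99.4 x − 137.8 y = 4400.56
Solving the 2×2 system: x ≈ -12.4, y ≈ -23.0 km.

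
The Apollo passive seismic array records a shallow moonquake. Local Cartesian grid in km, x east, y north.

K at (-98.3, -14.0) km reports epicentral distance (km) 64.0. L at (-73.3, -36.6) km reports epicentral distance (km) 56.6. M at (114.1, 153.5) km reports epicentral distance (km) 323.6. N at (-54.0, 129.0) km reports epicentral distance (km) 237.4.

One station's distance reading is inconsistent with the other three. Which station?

N

Solve using three stations at a time. Using K, L, M (subtract circle equations pairwise → linear system) gives (x, y) ≈ (-113.9, -76.1).
Distances from that point to each station vs reported:
  K: calculated 64.1 vs reported 64.0 → residual 0.1 km
  L: calculated 56.7 vs reported 56.6 → residual 0.1 km
  M: calculated 323.6 vs reported 323.6 → residual 0.0 km
  N: calculated 213.7 vs reported 237.4 → residual 23.7 km
K, L, M are mutually consistent (residuals ≈ 0); N is off by 23.7 km.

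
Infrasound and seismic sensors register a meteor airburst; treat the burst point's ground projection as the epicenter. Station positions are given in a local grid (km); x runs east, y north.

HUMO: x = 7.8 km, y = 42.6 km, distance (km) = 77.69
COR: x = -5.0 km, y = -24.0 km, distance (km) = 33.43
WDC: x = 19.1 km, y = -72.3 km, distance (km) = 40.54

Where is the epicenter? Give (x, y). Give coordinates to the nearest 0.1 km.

(27.3, -32.6)

Circle about each station: (x − 7.8)² + (y − 42.6)² = 77.69²; (x + 5.0)² + (y + 24.0)² = 33.43²; (x − 19.1)² + (y + 72.3)² = 40.54².
Subtracting the HUMO equation from the COR and WDC equations removes the quadratic terms:
-25.6 x − 133.2 y = 3643.57
22.6 x − 229.8 y = 8108.74
Solving the 2×2 system: x ≈ 27.3, y ≈ -32.6 km.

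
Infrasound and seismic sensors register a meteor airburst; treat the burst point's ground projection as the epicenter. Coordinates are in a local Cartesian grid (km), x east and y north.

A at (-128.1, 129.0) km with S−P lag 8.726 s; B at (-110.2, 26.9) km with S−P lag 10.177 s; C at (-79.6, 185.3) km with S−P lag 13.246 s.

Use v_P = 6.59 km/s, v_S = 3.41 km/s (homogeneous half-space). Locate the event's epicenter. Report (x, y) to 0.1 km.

Distance from S−P lag: d = Δt · v_P v_S / (v_P − v_S) = Δt · (6.59·3.41)/(6.59−3.41) ≈ 7.0666·Δt.
So d_A = 61.66, d_B = 71.92, d_C = 93.60 km.
Circle about each station: (x + 128.1)² + (y − 129.0)² = 61.66²; (x + 110.2)² + (y − 26.9)² = 71.92²; (x + 79.6)² + (y − 185.3)² = 93.60².
Subtracting the A equation from the B and C equations removes the quadratic terms:
35.8 x − 204.2 y = -21553.49
97.0 x + 112.6 y = 2662.64
Solving the 2×2 system: x ≈ -79.0, y ≈ 91.7 km.

-79.0 km east, 91.7 km north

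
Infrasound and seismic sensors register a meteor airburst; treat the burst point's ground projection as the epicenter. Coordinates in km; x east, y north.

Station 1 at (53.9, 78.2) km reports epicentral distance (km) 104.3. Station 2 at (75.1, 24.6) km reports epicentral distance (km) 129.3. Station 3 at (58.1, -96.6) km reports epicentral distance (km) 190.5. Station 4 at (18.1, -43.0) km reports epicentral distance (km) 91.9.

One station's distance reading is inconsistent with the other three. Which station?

Station 4

Solve using three stations at a time. Using Station 1, Station 2, Station 3 (subtract circle equations pairwise → linear system) gives (x, y) ≈ (-49.1, 61.0).
Distances from that point to each station vs reported:
  Station 1: calculated 104.4 vs reported 104.3 → residual 0.1 km
  Station 2: calculated 129.4 vs reported 129.3 → residual 0.1 km
  Station 3: calculated 190.5 vs reported 190.5 → residual 0.0 km
  Station 4: calculated 123.8 vs reported 91.9 → residual 31.9 km
Station 1, Station 2, Station 3 are mutually consistent (residuals ≈ 0); Station 4 is off by 31.9 km.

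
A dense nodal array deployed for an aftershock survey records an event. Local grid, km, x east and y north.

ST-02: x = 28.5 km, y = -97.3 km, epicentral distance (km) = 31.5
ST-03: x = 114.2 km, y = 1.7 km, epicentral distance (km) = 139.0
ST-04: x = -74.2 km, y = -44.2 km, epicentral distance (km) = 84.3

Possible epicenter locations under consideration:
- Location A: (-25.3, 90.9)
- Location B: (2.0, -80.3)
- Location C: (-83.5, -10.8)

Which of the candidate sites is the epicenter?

Location B

For each candidate, compare |candidate − station| to the reported distance:
Location A: residuals ST-02 164.2, ST-03 26.6, ST-04 59.4 → max 164.2 km
Location B: residuals ST-02 0.0, ST-03 0.0, ST-04 0.0 → max 0.0 km
Location C: residuals ST-02 110.0, ST-03 59.1, ST-04 49.6 → max 110.0 km
Only Location B has all residuals ≈ 0.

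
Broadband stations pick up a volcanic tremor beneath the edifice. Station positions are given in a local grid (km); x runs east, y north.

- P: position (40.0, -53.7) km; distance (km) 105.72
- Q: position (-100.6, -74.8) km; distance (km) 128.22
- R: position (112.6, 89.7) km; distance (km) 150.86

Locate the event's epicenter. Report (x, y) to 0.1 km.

(-25.6, 29.2)

Circle about each station: (x − 40.0)² + (y + 53.7)² = 105.72²; (x + 100.6)² + (y + 74.8)² = 128.22²; (x − 112.6)² + (y − 89.7)² = 150.86².
Subtracting pairs of circle equations eliminates x²+y² and gives linear equations (the radical axes):
-281.2 x − 42.2 y = 5968.06
145.2 x + 286.8 y = 4659.14
Solving the 2×2 system: x ≈ -25.6, y ≈ 29.2 km.
Check against P (with the unrounded x, y): √((x − 40.0)²+(y + 53.7)²) = 105.73 ≈ 105.72 km. ✓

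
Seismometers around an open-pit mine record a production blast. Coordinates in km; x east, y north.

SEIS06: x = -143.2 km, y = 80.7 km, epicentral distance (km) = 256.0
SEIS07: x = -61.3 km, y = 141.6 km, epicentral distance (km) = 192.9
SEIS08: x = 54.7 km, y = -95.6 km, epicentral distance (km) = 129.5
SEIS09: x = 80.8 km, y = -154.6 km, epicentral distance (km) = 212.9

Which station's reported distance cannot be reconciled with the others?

SEIS08

Solve using three stations at a time. Using SEIS06, SEIS07, SEIS09 (subtract circle equations pairwise → linear system) gives (x, y) ≈ (111.6, 56.1).
Distances from that point to each station vs reported:
  SEIS06: calculated 256.0 vs reported 256.0 → residual 0.0 km
  SEIS07: calculated 192.9 vs reported 192.9 → residual 0.0 km
  SEIS08: calculated 162.0 vs reported 129.5 → residual 32.5 km
  SEIS09: calculated 212.9 vs reported 212.9 → residual 0.0 km
SEIS06, SEIS07, SEIS09 are mutually consistent (residuals ≈ 0); SEIS08 is off by 32.5 km.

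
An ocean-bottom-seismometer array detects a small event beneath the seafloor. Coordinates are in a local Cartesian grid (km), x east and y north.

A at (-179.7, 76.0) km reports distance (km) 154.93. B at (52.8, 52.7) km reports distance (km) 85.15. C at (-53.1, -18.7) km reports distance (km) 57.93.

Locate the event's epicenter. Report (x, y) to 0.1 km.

(-30.4, 34.6)

Circle about each station: (x + 179.7)² + (y − 76.0)² = 154.93²; (x − 52.8)² + (y − 52.7)² = 85.15²; (x + 53.1)² + (y + 18.7)² = 57.93².
Subtracting pairs of circle equations eliminates x²+y² and gives linear equations (the radical axes):
465.0 x − 46.6 y = -15750.18
253.2 x − 189.4 y = -14251.37
Solving the 2×2 system: x ≈ -30.4, y ≈ 34.6 km.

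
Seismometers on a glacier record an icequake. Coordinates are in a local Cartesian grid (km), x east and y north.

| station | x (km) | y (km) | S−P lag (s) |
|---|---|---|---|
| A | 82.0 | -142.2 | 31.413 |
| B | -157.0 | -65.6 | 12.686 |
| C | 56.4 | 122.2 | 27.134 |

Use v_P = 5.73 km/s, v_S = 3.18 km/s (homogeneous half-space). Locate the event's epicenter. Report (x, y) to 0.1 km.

Distance from S−P lag: d = Δt · v_P v_S / (v_P − v_S) = Δt · (5.73·3.18)/(5.73−3.18) ≈ 7.1456·Δt.
So d_A = 224.47, d_B = 90.65, d_C = 193.89 km.
Circle about each station: (x − 82.0)² + (y + 142.2)² = 224.47²; (x + 157.0)² + (y + 65.6)² = 90.65²; (x − 56.4)² + (y − 122.2)² = 193.89².
Subtracting pairs of circle equations eliminates x²+y² and gives linear equations (the radical axes):
-478.0 x + 153.2 y = 44176.88
-51.2 x + 528.8 y = 3962.41
Solving the 2×2 system: x ≈ -92.9, y ≈ -1.5 km.
Check against A (with the unrounded x, y): √((x − 82.0)²+(y + 142.2)²) = 224.47 ≈ 224.47 km. ✓

-92.9 km east, -1.5 km north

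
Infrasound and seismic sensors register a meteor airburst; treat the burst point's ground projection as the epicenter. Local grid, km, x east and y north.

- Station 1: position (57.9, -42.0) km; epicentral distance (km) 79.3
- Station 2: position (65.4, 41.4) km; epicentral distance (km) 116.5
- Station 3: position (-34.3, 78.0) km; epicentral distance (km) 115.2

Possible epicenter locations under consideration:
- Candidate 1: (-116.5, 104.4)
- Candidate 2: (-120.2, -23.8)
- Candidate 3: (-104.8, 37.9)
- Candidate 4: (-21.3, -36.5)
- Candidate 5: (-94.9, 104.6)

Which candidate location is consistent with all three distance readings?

Candidate 4

For each candidate, compare |candidate − station| to the reported distance:
Candidate 1: residuals Station 1 148.4, Station 2 76.0, Station 3 28.9 → max 148.4 km
Candidate 2: residuals Station 1 99.7, Station 2 80.2, Station 3 18.0 → max 99.7 km
Candidate 3: residuals Station 1 102.0, Station 2 53.7, Station 3 34.1 → max 102.0 km
Candidate 4: residuals Station 1 0.1, Station 2 0.1, Station 3 0.0 → max 0.1 km
Candidate 5: residuals Station 1 132.5, Station 2 55.8, Station 3 49.0 → max 132.5 km
Only Candidate 4 has all residuals ≈ 0.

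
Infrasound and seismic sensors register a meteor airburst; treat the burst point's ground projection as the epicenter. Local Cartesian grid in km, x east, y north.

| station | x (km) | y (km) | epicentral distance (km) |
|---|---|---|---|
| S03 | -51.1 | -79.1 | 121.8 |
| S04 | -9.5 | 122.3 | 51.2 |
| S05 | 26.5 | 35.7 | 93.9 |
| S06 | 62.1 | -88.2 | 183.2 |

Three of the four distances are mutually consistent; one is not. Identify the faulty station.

Solve using three stations at a time. Using S03, S05, S06 (subtract circle equations pairwise → linear system) gives (x, y) ≈ (-67.1, 41.6).
Distances from that point to each station vs reported:
  S03: calculated 121.7 vs reported 121.8 → residual 0.1 km
  S04: calculated 99.2 vs reported 51.2 → residual 48.0 km
  S05: calculated 93.8 vs reported 93.9 → residual 0.1 km
  S06: calculated 183.2 vs reported 183.2 → residual 0.0 km
S03, S05, S06 are mutually consistent (residuals ≈ 0); S04 is off by 48.0 km.

S04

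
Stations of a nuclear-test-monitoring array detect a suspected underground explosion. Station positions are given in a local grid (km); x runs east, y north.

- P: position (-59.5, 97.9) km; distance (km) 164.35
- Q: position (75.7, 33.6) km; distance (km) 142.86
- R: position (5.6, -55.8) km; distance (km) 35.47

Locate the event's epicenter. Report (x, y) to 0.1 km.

(-29.0, -63.6)

Circle about each station: (x + 59.5)² + (y − 97.9)² = 164.35²; (x − 75.7)² + (y − 33.6)² = 142.86²; (x − 5.6)² + (y + 55.8)² = 35.47².
Subtracting pairs of circle equations eliminates x²+y² and gives linear equations (the radical axes):
270.4 x − 128.6 y = 336.73
130.2 x − 307.4 y = 15773.14
Solving the 2×2 system: x ≈ -29.0, y ≈ -63.6 km.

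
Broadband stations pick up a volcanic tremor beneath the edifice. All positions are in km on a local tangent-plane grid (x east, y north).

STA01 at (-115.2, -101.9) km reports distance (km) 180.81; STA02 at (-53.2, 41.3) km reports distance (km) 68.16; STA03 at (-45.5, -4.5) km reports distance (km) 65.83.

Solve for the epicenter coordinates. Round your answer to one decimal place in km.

(13.1, 25.5)

Circle about each station: (x + 115.2)² + (y + 101.9)² = 180.81²; (x + 53.2)² + (y − 41.3)² = 68.16²; (x + 45.5)² + (y + 4.5)² = 65.83².
Subtracting the STA01 equation from the STA02 and STA03 equations removes the quadratic terms:
124.0 x + 286.4 y = 8927.75
139.4 x + 194.8 y = 6794.52
Solving the 2×2 system: x ≈ 13.1, y ≈ 25.5 km.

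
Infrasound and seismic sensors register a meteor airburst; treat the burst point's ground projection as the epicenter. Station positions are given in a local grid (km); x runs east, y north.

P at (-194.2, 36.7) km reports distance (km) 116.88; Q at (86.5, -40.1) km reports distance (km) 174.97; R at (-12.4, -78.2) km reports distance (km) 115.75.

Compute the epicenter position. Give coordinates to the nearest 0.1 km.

Circle about each station: (x + 194.2)² + (y − 36.7)² = 116.88²; (x − 86.5)² + (y + 40.1)² = 174.97²; (x + 12.4)² + (y + 78.2)² = 115.75².
Subtracting the P equation from the Q and R equations removes the quadratic terms:
561.4 x − 153.6 y = -46923.84
363.6 x − 229.8 y = -32528.66
Solving the 2×2 system: x ≈ -79.1, y ≈ 16.4 km.
Check against P (with the unrounded x, y): √((x + 194.2)²+(y − 36.7)²) = 116.88 ≈ 116.88 km. ✓

-79.1 km east, 16.4 km north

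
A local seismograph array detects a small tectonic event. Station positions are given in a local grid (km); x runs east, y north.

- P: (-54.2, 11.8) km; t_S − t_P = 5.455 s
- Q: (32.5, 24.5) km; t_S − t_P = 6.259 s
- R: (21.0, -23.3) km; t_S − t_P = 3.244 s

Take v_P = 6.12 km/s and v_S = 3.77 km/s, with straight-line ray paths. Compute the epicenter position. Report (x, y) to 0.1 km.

-10.6 km east, -19.3 km north

Distance from S−P lag: d = Δt · v_P v_S / (v_P − v_S) = Δt · (6.12·3.77)/(6.12−3.77) ≈ 9.8180·Δt.
So d_P = 53.56, d_Q = 61.45, d_R = 31.85 km.
Circle about each station: (x + 54.2)² + (y − 11.8)² = 53.56²; (x − 32.5)² + (y − 24.5)² = 61.45²; (x − 21.0)² + (y + 23.3)² = 31.85².
Subtracting the P equation from the Q and R equations removes the quadratic terms:
173.4 x + 25.4 y = -2327.81
150.4 x − 70.2 y = -238.74
Solving the 2×2 system: x ≈ -10.6, y ≈ -19.3 km.
Check against P (with the unrounded x, y): √((x + 54.2)²+(y − 11.8)²) = 53.56 ≈ 53.56 km. ✓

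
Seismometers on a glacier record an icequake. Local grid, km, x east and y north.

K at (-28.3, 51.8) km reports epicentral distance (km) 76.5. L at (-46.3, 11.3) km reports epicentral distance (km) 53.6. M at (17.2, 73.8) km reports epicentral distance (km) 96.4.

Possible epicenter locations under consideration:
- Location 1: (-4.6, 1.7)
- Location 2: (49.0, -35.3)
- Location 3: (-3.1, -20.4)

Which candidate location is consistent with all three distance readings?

Location 3

For each candidate, compare |candidate − station| to the reported distance:
Location 1: residuals K 21.1, L 10.8, M 21.1 → max 21.1 km
Location 2: residuals K 40.0, L 52.5, M 17.2 → max 52.5 km
Location 3: residuals K 0.0, L 0.0, M 0.0 → max 0.0 km
Only Location 3 has all residuals ≈ 0.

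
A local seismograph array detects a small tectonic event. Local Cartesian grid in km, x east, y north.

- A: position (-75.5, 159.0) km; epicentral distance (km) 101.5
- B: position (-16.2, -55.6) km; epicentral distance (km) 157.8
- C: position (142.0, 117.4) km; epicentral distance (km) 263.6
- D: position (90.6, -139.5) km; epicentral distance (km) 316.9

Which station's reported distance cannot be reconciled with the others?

Solve using three stations at a time. Using A, B, C (subtract circle equations pairwise → linear system) gives (x, y) ≈ (-116.6, 66.2).
Distances from that point to each station vs reported:
  A: calculated 101.5 vs reported 101.5 → residual 0.0 km
  B: calculated 157.8 vs reported 157.8 → residual 0.0 km
  C: calculated 263.6 vs reported 263.6 → residual 0.0 km
  D: calculated 291.9 vs reported 316.9 → residual 25.0 km
A, B, C are mutually consistent (residuals ≈ 0); D is off by 25.0 km.

D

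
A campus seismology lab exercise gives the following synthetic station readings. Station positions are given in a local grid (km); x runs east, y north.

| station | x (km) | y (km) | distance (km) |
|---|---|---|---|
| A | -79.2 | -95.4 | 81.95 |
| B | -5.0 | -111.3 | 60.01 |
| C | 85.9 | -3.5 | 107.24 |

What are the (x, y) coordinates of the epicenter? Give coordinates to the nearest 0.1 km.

x ≈ -10.0 km, y ≈ -51.5 km

Circle about each station: (x + 79.2)² + (y + 95.4)² = 81.95²; (x + 5.0)² + (y + 111.3)² = 60.01²; (x − 85.9)² + (y + 3.5)² = 107.24².
Subtracting the A equation from the B and C equations removes the quadratic terms:
148.4 x − 31.8 y = 153.49
330.2 x + 183.8 y = -12767.36
Solving the 2×2 system: x ≈ -10.0, y ≈ -51.5 km.
Check against A (with the unrounded x, y): √((x + 79.2)²+(y + 95.4)²) = 81.95 ≈ 81.95 km. ✓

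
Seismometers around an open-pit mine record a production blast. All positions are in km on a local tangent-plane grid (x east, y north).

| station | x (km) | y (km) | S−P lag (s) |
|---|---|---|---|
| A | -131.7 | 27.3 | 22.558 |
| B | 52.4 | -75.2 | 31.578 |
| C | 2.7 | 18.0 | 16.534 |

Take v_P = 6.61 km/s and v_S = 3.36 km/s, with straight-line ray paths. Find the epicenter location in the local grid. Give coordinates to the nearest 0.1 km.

x ≈ -16.2 km, y ≈ 129.4 km

Distance from S−P lag: d = Δt · v_P v_S / (v_P − v_S) = Δt · (6.61·3.36)/(6.61−3.36) ≈ 6.8337·Δt.
So d_A = 154.16, d_B = 215.80, d_C = 112.99 km.
Circle about each station: (x + 131.7)² + (y − 27.3)² = 154.16²; (x − 52.4)² + (y + 75.2)² = 215.80²; (x − 2.7)² + (y − 18.0)² = 112.99².
Subtracting the A equation from the B and C equations removes the quadratic terms:
368.2 x − 205.0 y = -32493.71
268.8 x − 18.6 y = -6760.32
Solving the 2×2 system: x ≈ -16.2, y ≈ 129.4 km.
Check against A (with the unrounded x, y): √((x + 131.7)²+(y − 27.3)²) = 154.17 ≈ 154.16 km. ✓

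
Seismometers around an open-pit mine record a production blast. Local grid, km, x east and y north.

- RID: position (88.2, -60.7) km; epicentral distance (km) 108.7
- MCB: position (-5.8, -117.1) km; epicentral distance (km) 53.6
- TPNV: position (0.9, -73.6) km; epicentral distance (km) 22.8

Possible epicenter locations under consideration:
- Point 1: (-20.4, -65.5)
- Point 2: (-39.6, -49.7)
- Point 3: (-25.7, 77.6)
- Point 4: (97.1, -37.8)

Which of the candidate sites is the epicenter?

For each candidate, compare |candidate − station| to the reported distance:
Point 1: residuals RID 0.0, MCB 0.0, TPNV 0.0 → max 0.0 km
Point 2: residuals RID 19.6, MCB 21.8, TPNV 24.2 → max 24.2 km
Point 3: residuals RID 70.5, MCB 142.1, TPNV 130.7 → max 142.1 km
Point 4: residuals RID 84.1, MCB 76.3, TPNV 79.8 → max 84.1 km
Only Point 1 has all residuals ≈ 0.

Point 1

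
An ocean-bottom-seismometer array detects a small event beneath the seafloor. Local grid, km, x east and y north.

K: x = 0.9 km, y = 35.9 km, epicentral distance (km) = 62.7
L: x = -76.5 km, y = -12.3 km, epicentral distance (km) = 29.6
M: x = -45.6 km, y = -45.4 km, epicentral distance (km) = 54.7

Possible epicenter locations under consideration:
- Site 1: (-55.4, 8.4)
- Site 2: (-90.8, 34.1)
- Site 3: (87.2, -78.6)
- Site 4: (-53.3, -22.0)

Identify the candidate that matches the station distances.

For each candidate, compare |candidate − station| to the reported distance:
Site 1: residuals K 0.0, L 0.0, M 0.0 → max 0.0 km
Site 2: residuals K 29.0, L 19.0, M 36.8 → max 36.8 km
Site 3: residuals K 80.7, L 147.0, M 82.2 → max 147.0 km
Site 4: residuals K 16.6, L 4.5, M 30.1 → max 30.1 km
Only Site 1 has all residuals ≈ 0.

Site 1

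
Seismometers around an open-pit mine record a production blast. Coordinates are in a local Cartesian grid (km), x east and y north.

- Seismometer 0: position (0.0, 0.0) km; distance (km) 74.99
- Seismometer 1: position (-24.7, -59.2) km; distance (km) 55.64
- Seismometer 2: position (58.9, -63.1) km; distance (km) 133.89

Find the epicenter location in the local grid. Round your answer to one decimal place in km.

(-70.0, -26.9)

Circle about each station: x² + y² = 74.99²; (x + 24.7)² + (y + 59.2)² = 55.64²; (x − 58.9)² + (y + 63.1)² = 133.89².
Subtracting the Seismometer 0 equation from the Seismometer 1 and Seismometer 2 equations removes the quadratic terms:
-49.4 x − 118.4 y = 6642.42
117.8 x − 126.2 y = -4852.21
Solving the 2×2 system: x ≈ -70.0, y ≈ -26.9 km.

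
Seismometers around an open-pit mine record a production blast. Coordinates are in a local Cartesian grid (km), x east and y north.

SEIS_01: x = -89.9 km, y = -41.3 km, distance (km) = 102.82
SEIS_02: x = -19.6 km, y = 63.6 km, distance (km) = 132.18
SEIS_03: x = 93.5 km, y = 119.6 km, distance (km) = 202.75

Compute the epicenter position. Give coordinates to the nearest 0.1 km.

Circle about each station: (x + 89.9)² + (y + 41.3)² = 102.82²; (x + 19.6)² + (y − 63.6)² = 132.18²; (x − 93.5)² + (y − 119.6)² = 202.75².
Subtracting pairs of circle equations eliminates x²+y² and gives linear equations (the radical axes):
140.6 x + 209.8 y = -12258.18
366.8 x + 321.8 y = -17276.90
Solving the 2×2 system: x ≈ 10.1, y ≈ -65.2 km.

10.1 km east, -65.2 km north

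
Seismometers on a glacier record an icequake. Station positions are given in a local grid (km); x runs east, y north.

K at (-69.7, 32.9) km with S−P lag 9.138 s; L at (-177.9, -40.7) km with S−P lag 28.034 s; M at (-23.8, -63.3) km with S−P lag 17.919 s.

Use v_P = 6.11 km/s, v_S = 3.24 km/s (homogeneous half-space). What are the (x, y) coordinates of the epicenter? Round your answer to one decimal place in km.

(-12.7, 59.8)

Distance from S−P lag: d = Δt · v_P v_S / (v_P − v_S) = Δt · (6.11·3.24)/(6.11−3.24) ≈ 6.8977·Δt.
So d_K = 63.03, d_L = 193.37, d_M = 123.60 km.
Circle about each station: (x + 69.7)² + (y − 32.9)² = 63.03²; (x + 177.9)² + (y + 40.7)² = 193.37²; (x + 23.8)² + (y + 63.3)² = 123.60².
Subtracting the K equation from the L and M equations removes the quadratic terms:
-216.4 x − 147.2 y = -6054.78
91.8 x − 192.4 y = -12671.35
Solving the 2×2 system: x ≈ -12.7, y ≈ 59.8 km.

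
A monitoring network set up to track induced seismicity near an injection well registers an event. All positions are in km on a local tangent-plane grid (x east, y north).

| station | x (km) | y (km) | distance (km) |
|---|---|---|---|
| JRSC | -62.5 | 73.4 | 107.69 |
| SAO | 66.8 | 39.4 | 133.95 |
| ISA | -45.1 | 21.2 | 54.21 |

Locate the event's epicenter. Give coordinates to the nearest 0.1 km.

(-45.9, -33.0)

Circle about each station: (x + 62.5)² + (y − 73.4)² = 107.69²; (x − 66.8)² + (y − 39.4)² = 133.95²; (x + 45.1)² + (y − 21.2)² = 54.21².
Subtracting pairs of circle equations eliminates x²+y² and gives linear equations (the radical axes):
258.6 x − 68.0 y = -9624.68
34.8 x − 104.4 y = 1848.05
Solving the 2×2 system: x ≈ -45.9, y ≈ -33.0 km.
Check against JRSC (with the unrounded x, y): √((x + 62.5)²+(y − 73.4)²) = 107.69 ≈ 107.69 km. ✓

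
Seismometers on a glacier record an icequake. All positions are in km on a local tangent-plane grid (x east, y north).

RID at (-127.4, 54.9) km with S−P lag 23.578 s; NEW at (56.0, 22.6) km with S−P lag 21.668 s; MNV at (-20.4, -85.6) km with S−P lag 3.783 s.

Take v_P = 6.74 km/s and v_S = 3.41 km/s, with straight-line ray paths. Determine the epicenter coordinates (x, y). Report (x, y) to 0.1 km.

Distance from S−P lag: d = Δt · v_P v_S / (v_P − v_S) = Δt · (6.74·3.41)/(6.74−3.41) ≈ 6.9019·Δt.
So d_RID = 162.73, d_NEW = 149.55, d_MNV = 26.11 km.
Circle about each station: (x + 127.4)² + (y − 54.9)² = 162.73²; (x − 56.0)² + (y − 22.6)² = 149.55²; (x + 20.4)² + (y + 85.6)² = 26.11².
Subtracting the RID equation from the NEW and MNV equations removes the quadratic terms:
366.8 x − 64.6 y = -11482.16
214.0 x − 281.0 y = 14298.07
Solving the 2×2 system: x ≈ -46.5, y ≈ -86.3 km.

(-46.5, -86.3)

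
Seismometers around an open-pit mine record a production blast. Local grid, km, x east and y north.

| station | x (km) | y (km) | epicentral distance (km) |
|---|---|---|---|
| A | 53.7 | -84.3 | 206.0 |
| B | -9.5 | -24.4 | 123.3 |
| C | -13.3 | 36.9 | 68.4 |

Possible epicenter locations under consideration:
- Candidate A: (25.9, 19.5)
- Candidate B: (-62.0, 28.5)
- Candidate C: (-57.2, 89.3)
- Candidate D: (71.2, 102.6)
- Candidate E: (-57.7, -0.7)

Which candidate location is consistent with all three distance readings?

Candidate C

For each candidate, compare |candidate − station| to the reported distance:
Candidate A: residuals A 98.5, B 66.9, C 25.5 → max 98.5 km
Candidate B: residuals A 44.4, B 48.8, C 19.0 → max 48.8 km
Candidate C: residuals A 0.0, B 0.0, C 0.0 → max 0.0 km
Candidate D: residuals A 18.3, B 27.2, C 38.6 → max 38.6 km
Candidate E: residuals A 66.7, B 69.6, C 10.2 → max 69.6 km
Only Candidate C has all residuals ≈ 0.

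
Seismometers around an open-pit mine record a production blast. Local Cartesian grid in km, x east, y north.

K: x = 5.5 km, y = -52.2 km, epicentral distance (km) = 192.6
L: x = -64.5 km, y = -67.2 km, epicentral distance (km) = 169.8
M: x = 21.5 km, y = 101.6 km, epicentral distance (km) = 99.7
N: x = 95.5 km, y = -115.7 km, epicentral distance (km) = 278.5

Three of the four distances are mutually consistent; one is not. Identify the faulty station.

Solve using three stations at a time. Using L, M, N (subtract circle equations pairwise → linear system) gives (x, y) ≈ (-78.1, 102.0).
Distances from that point to each station vs reported:
  K: calculated 175.4 vs reported 192.6 → residual 17.2 km
  L: calculated 169.8 vs reported 169.8 → residual 0.0 km
  M: calculated 99.6 vs reported 99.7 → residual 0.1 km
  N: calculated 278.5 vs reported 278.5 → residual 0.0 km
L, M, N are mutually consistent (residuals ≈ 0); K is off by 17.2 km.

K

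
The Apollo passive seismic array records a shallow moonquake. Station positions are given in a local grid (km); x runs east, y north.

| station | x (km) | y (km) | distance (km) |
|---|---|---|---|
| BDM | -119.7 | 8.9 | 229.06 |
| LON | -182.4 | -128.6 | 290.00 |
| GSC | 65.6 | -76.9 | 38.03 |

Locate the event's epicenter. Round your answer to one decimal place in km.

Circle about each station: (x + 119.7)² + (y − 8.9)² = 229.06²; (x + 182.4)² + (y + 128.6)² = 290.00²; (x − 65.6)² + (y + 76.9)² = 38.03².
Subtracting pairs of circle equations eliminates x²+y² and gives linear equations (the radical axes):
-125.4 x − 275.0 y = 3768.90
370.6 x − 171.6 y = 46831.87
Solving the 2×2 system: x ≈ 99.1, y ≈ -58.9 km.

(99.1, -58.9)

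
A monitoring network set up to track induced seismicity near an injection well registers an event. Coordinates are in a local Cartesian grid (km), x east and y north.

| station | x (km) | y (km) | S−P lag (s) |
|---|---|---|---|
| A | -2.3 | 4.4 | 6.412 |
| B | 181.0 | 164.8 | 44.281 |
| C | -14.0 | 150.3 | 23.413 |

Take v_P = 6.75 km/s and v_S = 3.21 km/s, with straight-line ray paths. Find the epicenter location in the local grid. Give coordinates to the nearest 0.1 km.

Distance from S−P lag: d = Δt · v_P v_S / (v_P − v_S) = Δt · (6.75·3.21)/(6.75−3.21) ≈ 6.1208·Δt.
So d_A = 39.25, d_B = 271.03, d_C = 143.31 km.
Circle about each station: (x + 2.3)² + (y − 4.4)² = 39.25²; (x − 181.0)² + (y − 164.8)² = 271.03²; (x + 14.0)² + (y − 150.3)² = 143.31².
Subtracting pairs of circle equations eliminates x²+y² and gives linear equations (the radical axes):
366.6 x + 320.8 y = -12021.31
-23.4 x + 291.8 y = 3764.25
Solving the 2×2 system: x ≈ -41.2, y ≈ 9.6 km.
Check against A (with the unrounded x, y): √((x + 2.3)²+(y − 4.4)²) = 39.24 ≈ 39.25 km. ✓

-41.2 km east, 9.6 km north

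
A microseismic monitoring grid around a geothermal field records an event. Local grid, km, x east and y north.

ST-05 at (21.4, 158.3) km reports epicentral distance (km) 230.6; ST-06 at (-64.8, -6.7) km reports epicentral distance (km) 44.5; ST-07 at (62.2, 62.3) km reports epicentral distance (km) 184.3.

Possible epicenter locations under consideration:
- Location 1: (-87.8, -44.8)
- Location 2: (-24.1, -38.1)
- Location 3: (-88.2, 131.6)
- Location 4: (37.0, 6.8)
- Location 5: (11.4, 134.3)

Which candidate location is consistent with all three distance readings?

Location 1

For each candidate, compare |candidate − station| to the reported distance:
Location 1: residuals ST-05 0.0, ST-06 0.0, ST-07 0.0 → max 0.0 km
Location 2: residuals ST-05 29.0, ST-06 6.9, ST-07 51.9 → max 51.9 km
Location 3: residuals ST-05 117.8, ST-06 95.8, ST-07 18.7 → max 117.8 km
Location 4: residuals ST-05 78.3, ST-06 58.2, ST-07 123.3 → max 123.3 km
Location 5: residuals ST-05 204.6, ST-06 115.8, ST-07 96.2 → max 204.6 km
Only Location 1 has all residuals ≈ 0.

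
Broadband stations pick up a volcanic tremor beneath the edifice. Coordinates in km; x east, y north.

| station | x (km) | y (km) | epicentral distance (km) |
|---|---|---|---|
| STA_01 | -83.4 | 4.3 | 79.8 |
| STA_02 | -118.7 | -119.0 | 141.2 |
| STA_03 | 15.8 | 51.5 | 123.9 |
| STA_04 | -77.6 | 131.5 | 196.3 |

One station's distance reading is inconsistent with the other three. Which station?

Solve using three stations at a time. Using STA_01, STA_03, STA_04 (subtract circle equations pairwise → linear system) gives (x, y) ≈ (-37.0, -60.5).
Distances from that point to each station vs reported:
  STA_01: calculated 79.7 vs reported 79.8 → residual 0.1 km
  STA_02: calculated 100.5 vs reported 141.2 → residual 40.7 km
  STA_03: calculated 123.8 vs reported 123.9 → residual 0.1 km
  STA_04: calculated 196.3 vs reported 196.3 → residual 0.0 km
STA_01, STA_03, STA_04 are mutually consistent (residuals ≈ 0); STA_02 is off by 40.7 km.

STA_02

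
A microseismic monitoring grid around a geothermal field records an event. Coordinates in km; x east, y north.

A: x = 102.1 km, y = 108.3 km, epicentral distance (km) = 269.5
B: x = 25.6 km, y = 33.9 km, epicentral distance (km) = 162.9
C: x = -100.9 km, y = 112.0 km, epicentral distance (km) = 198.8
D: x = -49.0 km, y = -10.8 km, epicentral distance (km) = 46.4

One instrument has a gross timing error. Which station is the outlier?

D

Solve using three stations at a time. Using A, B, C (subtract circle equations pairwise → linear system) gives (x, y) ≈ (-84.5, -86.1).
Distances from that point to each station vs reported:
  A: calculated 269.5 vs reported 269.5 → residual 0.0 km
  B: calculated 162.9 vs reported 162.9 → residual 0.0 km
  C: calculated 198.8 vs reported 198.8 → residual 0.0 km
  D: calculated 83.3 vs reported 46.4 → residual 36.9 km
A, B, C are mutually consistent (residuals ≈ 0); D is off by 36.9 km.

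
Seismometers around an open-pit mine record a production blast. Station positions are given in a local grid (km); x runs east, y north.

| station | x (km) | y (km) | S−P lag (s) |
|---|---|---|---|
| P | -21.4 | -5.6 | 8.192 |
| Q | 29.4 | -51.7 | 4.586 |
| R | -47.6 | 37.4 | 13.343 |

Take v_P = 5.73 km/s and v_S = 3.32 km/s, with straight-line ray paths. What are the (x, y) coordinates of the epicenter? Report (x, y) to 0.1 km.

x ≈ 42.1 km, y ≈ -17.8 km

Distance from S−P lag: d = Δt · v_P v_S / (v_P − v_S) = Δt · (5.73·3.32)/(5.73−3.32) ≈ 7.8936·Δt.
So d_P = 64.66, d_Q = 36.20, d_R = 105.32 km.
Circle about each station: (x + 21.4)² + (y + 5.6)² = 64.66²; (x − 29.4)² + (y + 51.7)² = 36.20²; (x + 47.6)² + (y − 37.4)² = 105.32².
Subtracting the P equation from the Q and R equations removes the quadratic terms:
101.6 x − 92.2 y = 5918.41
-52.4 x + 86.0 y = -3736.19
Solving the 2×2 system: x ≈ 42.1, y ≈ -17.8 km.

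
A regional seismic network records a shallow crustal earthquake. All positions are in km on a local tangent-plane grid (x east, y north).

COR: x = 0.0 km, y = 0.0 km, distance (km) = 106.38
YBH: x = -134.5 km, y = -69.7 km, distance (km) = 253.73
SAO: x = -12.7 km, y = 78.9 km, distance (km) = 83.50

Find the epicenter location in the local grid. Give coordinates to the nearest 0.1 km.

(70.8, 79.4)

Circle about each station: x² + y² = 106.38²; (x + 134.5)² + (y + 69.7)² = 253.73²; (x + 12.7)² + (y − 78.9)² = 83.50².
Subtracting pairs of circle equations eliminates x²+y² and gives linear equations (the radical axes):
-269.0 x − 139.4 y = -30113.87
-25.4 x + 157.8 y = 10730.95
Solving the 2×2 system: x ≈ 70.8, y ≈ 79.4 km.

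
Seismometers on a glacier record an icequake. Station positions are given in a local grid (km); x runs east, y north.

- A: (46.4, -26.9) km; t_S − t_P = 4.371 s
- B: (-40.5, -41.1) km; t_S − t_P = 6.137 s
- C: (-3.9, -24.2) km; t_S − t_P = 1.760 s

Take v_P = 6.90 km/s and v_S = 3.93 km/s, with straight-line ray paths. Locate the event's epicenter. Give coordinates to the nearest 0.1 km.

x ≈ 8.6 km, y ≈ -14.1 km

Distance from S−P lag: d = Δt · v_P v_S / (v_P − v_S) = Δt · (6.90·3.93)/(6.90−3.93) ≈ 9.1303·Δt.
So d_A = 39.91, d_B = 56.03, d_C = 16.07 km.
Circle about each station: (x − 46.4)² + (y + 26.9)² = 39.91²; (x + 40.5)² + (y + 41.1)² = 56.03²; (x + 3.9)² + (y + 24.2)² = 16.07².
Subtracting the A equation from the B and C equations removes the quadratic terms:
-173.8 x − 28.4 y = -1093.66
-100.6 x + 5.4 y = -941.16
Solving the 2×2 system: x ≈ 8.6, y ≈ -14.1 km.
Check against A (with the unrounded x, y): √((x − 46.4)²+(y + 26.9)²) = 39.91 ≈ 39.91 km. ✓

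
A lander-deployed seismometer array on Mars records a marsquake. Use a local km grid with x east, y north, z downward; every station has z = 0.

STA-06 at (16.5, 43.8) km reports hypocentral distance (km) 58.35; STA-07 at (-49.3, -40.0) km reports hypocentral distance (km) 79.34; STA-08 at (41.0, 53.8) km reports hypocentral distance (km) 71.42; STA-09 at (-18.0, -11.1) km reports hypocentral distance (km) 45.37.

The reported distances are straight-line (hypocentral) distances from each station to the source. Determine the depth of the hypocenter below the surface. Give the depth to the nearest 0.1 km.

28.7 km

Each station gives a sphere (x−x_i)² + (y−y_i)² + z² = d_i² (stations at z=0).
Subtracting the STA-06 sphere from STA-07 and STA-08: z² cancels, leaving linear equations in x and y:
-131.6 x − 167.6 y = -1050.31
49.0 x + 20.0 y = 688.66
Solving: x ≈ 16.919, y ≈ -7.018 km (keep extra digits for the depth step; rounded: 16.9, -7.0).
Then from the STA-06 sphere: z² = 58.35² − (x − 16.5)² − (y − 43.8)² with x = 16.919, y = -7.018, so z ≈ 28.672 ≈ 28.7 km.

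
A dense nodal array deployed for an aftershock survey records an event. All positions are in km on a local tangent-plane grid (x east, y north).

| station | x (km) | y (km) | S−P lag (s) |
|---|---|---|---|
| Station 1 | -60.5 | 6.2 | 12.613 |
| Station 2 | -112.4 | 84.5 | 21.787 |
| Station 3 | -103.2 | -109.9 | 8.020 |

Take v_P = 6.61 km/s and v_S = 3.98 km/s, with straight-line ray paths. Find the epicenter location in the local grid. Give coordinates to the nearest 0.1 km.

Distance from S−P lag: d = Δt · v_P v_S / (v_P − v_S) = Δt · (6.61·3.98)/(6.61−3.98) ≈ 10.0030·Δt.
So d_Station 1 = 126.17, d_Station 2 = 217.93, d_Station 3 = 80.22 km.
Circle about each station: (x + 60.5)² + (y − 6.2)² = 126.17²; (x + 112.4)² + (y − 84.5)² = 217.93²; (x + 103.2)² + (y + 109.9)² = 80.22².
Subtracting pairs of circle equations eliminates x²+y² and gives linear equations (the radical axes):
-103.8 x + 156.6 y = -15499.30
-85.4 x − 232.2 y = 28513.18
Solving the 2×2 system: x ≈ -23.1, y ≈ -114.3 km.
Check against Station 1 (with the unrounded x, y): √((x + 60.5)²+(y − 6.2)²) = 126.16 ≈ 126.17 km. ✓

x ≈ -23.1 km, y ≈ -114.3 km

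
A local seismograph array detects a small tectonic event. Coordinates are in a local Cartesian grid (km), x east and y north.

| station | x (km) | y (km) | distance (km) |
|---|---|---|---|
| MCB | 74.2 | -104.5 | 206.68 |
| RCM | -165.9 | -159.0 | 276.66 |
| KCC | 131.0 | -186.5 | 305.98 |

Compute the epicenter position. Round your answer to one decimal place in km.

Circle about each station: (x − 74.2)² + (y + 104.5)² = 206.68²; (x + 165.9)² + (y + 159.0)² = 276.66²; (x − 131.0)² + (y + 186.5)² = 305.98².
Subtracting the MCB equation from the RCM and KCC equations removes the quadratic terms:
-480.2 x − 109.0 y = 2553.79
113.6 x − 164.0 y = -15389.78
Solving the 2×2 system: x ≈ -23.0, y ≈ 77.9 km.

x ≈ -23.0 km, y ≈ 77.9 km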